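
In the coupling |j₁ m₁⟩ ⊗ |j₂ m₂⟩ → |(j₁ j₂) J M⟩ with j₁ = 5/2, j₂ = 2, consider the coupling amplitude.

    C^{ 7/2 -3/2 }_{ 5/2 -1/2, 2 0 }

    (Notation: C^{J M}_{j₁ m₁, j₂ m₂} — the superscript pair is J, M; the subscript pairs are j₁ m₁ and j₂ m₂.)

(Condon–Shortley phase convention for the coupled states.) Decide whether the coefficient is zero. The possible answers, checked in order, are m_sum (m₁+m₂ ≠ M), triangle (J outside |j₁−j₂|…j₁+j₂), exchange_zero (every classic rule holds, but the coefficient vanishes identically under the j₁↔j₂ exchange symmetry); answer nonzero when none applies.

m_sum

m-sum: m₁+m₂ = -1/2+0 = -1/2, M = -3/2  ✗ ⇒ coefficient is 0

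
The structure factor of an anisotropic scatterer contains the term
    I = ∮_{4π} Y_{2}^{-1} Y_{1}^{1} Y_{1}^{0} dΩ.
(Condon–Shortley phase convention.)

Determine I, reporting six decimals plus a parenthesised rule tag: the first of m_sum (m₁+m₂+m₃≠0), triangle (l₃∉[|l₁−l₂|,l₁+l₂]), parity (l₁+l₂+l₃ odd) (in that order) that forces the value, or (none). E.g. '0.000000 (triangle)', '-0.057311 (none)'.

-0.218510 (none)

Rules hold: Σm=0, L=4 even, 1≤1≤3.
N = 5·3·3 = 45
Δ = 2!·2!·0!/5! = 1/30
Racah Σ t=1..1: t=1:−1/1 = -1/1
⇒ 3j(2 1 1; 0 0 0)² = 2/15, sgn +1
Racah Σ t=2..2: t=2:+1/2 = 1/2
⇒ 3j(2 1 1; -1 1 0)² = 1/10, sgn -1
4πI² = N·(3j₀)²·(3jₘ)² = 3/5
I = -1·√(0.6/4π) = -0.21850969
No selection rule forces the value: the integral is nonzero (none).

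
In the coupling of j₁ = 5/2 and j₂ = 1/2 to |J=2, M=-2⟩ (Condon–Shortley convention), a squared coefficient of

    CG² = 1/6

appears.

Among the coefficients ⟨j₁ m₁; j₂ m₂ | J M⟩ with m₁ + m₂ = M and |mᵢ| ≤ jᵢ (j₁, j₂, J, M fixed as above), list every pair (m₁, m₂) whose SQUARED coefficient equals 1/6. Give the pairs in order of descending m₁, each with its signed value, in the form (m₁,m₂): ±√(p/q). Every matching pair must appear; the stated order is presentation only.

(-3/2,-1/2): +√(1/6)

Admissible pairs with m₁+m₂ = M = -2: (-5/2,1/2), (-3/2,-1/2)
  (m₁,m₂)=(-3/2,-1/2): CG² = 1/6, CG = +√(1/6)   ← matches the target
  (m₁,m₂)=(-5/2,1/2): CG² = 5/6, CG = −√(5/6)
Pairs with CG² = 1/6: (-3/2,-1/2): +√(1/6)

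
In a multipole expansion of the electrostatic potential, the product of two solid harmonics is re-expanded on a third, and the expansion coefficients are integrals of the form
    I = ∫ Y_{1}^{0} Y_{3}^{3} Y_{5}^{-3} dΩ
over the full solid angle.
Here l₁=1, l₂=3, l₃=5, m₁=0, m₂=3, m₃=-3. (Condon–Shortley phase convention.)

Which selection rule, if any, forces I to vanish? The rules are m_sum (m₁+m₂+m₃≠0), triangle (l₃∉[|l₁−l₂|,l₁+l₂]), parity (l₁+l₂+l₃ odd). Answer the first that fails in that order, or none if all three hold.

azimuthal sum: 0 + 3 − 3 = 0  ✓
l₃ must lie in [2,4]; have l₃=5  ✗
L = 1 + 3 + 5 = 9 (odd)

triangle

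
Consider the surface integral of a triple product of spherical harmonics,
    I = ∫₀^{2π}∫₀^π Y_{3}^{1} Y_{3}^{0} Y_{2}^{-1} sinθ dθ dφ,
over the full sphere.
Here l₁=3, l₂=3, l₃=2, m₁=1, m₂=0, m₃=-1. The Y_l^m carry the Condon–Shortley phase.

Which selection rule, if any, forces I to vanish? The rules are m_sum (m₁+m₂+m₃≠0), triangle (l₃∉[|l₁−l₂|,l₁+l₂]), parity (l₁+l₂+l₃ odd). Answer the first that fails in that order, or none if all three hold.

Σmᵢ = 0  ✓
l₃∈[|l₁−l₂|,l₁+l₂]=[0,6], have l₃=2  ✓
Σlᵢ = 8 ⇒ even  ✓

none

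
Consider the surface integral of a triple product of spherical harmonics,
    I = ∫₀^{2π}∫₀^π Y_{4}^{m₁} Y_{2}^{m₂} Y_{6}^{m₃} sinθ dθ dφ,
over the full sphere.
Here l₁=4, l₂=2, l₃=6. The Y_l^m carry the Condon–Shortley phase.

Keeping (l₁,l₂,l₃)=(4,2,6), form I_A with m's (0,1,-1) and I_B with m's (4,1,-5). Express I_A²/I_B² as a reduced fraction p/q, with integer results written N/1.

Same 4,2,6: normalisation and zero-m 3j drop out of the ratio.
A: Δ: 0! 8! 4! / 13! → 1/6435; sum: t=0:+1/3456 = 1/3456; 3j²(4 2 6; 0 1 -1) = Δ·Π!·Σ² = 35/1287  (sign -1)
B: Δ: 0! 8! 4! / 13! → 1/6435; sum: t=0:+1/241920 = 1/241920; 3j²(4 2 6; 4 1 -5) = Δ·Π!·Σ² = 1/39  (sign -1)
I_A²/I_B² = (35/1287)/(1/39) = 35/33

35/33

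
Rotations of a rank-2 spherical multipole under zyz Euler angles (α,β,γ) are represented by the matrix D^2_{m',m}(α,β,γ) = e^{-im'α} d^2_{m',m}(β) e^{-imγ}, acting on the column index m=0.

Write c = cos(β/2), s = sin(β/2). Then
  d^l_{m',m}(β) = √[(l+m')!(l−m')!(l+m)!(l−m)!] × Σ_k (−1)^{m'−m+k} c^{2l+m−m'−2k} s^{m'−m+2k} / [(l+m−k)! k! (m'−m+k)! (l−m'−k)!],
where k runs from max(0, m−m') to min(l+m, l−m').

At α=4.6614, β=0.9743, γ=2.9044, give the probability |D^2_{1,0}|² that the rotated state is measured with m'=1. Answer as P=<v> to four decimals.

P=0.3240

D^2_{1,0}(4.6614,0.9743,2.9044) = e^{-i·1·4.6614}·d^2_{1,0}(0.9743)·e^{-i·0·2.9044}. Compute d first:
c=cos(0.974300/2)=0.883671, s=sin(0.974300/2)=0.468109; N=√[6·1·2·2]=4.898979
The bounds max(0,m−m')=0 and min(l+m,l−m')=1 give 2 terms
  k=0: (−1)^1·4.8990/(2)·0.8837^3·0.4681^1 = -0.791214
  k=1: (−1)^2·4.8990/(2)·0.8837^1·0.4681^3 = +0.222028
d^2_{1,0}(0.9743) = -0.791214 +0.222028 = -0.569186
|D^2_{1,0}|² = |d^2_{1,0}(β)|² = (-0.569186)² = 0.323973 (the z-rotation phases have unit modulus)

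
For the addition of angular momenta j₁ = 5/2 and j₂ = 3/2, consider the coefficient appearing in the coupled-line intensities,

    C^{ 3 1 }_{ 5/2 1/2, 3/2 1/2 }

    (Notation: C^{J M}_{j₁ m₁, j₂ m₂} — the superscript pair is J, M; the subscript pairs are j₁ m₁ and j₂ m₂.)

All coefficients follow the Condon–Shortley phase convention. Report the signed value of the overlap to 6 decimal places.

triangle: 1!·4!·2!/8! = 48/40320
(j±m)!: 3!·2!·2!·1!·4!·2! = 1152
prefactor² = (2J+1)·Δ·N² = 48/5
  k=0: +1/(0!·1!·2!·2!·2!·0!) = 1/8
  k=1: −1/(1!·0!·1!·1!·3!·1!) = -1/6
Σ = -1/24  ⇒  CG² = 48/5·(-1/24)² = 1/60
CG = −√(1/60) = -0.129099

−√(1/60) = -0.129099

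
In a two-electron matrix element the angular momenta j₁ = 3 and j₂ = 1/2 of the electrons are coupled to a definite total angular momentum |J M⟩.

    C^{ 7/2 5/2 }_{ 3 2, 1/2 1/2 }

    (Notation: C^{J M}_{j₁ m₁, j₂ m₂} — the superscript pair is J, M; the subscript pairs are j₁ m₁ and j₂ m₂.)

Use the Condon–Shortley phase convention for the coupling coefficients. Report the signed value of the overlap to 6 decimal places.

+0.925820  (= +√(6/7))

triangle: 0!*6!*1!/8! = 720/40320
(j±m)!: 5!*1!*1!*0!*6!*1! = 86400
prefactor² = (2J+1)*Δ*N² = 86400/7
  k=0: +1/(0!*0!*1!*1!*5!*0!) = 1/120
Σ = 1/120  ⇒  CG² = 86400/7*(1/120)² = 6/7
CG = +√(6/7) = +0.925820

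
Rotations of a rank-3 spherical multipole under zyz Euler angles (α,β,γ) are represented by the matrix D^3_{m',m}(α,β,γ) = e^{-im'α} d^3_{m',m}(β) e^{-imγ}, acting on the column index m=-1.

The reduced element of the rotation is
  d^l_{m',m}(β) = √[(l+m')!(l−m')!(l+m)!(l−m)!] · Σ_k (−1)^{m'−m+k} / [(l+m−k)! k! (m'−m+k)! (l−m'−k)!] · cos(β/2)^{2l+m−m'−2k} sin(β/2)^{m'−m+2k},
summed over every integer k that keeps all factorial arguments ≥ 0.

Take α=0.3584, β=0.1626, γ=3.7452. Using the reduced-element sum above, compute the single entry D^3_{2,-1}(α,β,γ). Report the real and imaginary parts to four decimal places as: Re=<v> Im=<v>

First d^3_{2,-1}(β=0.1626), then the phase factors e^{-i(2)α} and e^{-i(-1)γ}:
Half-angle: c=0.996697, s=0.081210. N=√(120·1·2·24)=75.894664
k∈{0,1} keeps every argument non-negative
  k=0: (−1)^3·75.8947/(12)·0.9967^3·0.0812^3 = -0.003354
  k=1: (−1)^4·75.8947/(24)·0.9967^1·0.0812^5 = +0.000011
d^3_{2,-1}(0.1626) = -0.003354 +0.000011 = -0.003343
Attach z-rotation phases: D = e^{-i(2)(0.3584)}·(-0.003343)·e^{-i(-1)(3.7452)} = +0.003321-0.000378i

Re=0.0033 Im=-0.0004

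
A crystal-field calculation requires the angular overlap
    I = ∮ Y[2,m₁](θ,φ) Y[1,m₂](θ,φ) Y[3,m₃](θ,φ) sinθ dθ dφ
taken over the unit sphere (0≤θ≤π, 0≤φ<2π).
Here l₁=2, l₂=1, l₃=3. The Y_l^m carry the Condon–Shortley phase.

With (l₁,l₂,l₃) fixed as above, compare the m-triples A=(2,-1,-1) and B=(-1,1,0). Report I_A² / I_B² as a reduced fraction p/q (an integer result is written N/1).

Same 2,1,3: normalisation and zero-m 3j drop out of the ratio.
A: Δ: 0! 4! 2! / 7! → 1/105; sum: t=0:+1/48 = 1/48; 3j²(2 1 3; 2 -1 -1) = Δ·Π!·Σ² = 1/105  (sign +1)
B: Δ: 0! 4! 2! / 7! → 1/105; sum: t=0:+1/12 = 1/12; 3j²(2 1 3; -1 1 0) = Δ·Π!·Σ² = 1/35  (sign -1)
I_A²/I_B² = (1/105)/(1/35) = 1/3

1/3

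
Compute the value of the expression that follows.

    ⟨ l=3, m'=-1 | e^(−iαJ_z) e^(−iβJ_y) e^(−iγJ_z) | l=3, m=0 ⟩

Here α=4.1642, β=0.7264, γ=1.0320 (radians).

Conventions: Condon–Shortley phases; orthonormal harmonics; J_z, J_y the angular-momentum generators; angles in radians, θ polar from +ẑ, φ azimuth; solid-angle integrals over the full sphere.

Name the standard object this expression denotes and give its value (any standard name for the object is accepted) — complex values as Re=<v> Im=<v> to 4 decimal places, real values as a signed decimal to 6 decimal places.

Wigner D-matrix element, Re=-0.2689 Im=-0.4404

This is a Wigner D-matrix element — the rotation-matrix element ⟨l m'| R(α,β,γ) |l m⟩ in the angular-momentum basis.
D^3_{-1,0}(4.1642,0.7264,1.0320) = e^{-i·-1·4.1642}·d^3_{-1,0}(0.7264)·e^{-i·0·1.0320}. Compute d first:
With c≡cos(β/2)=0.934765 and s≡sin(β/2)=0.355267, N=[2·24·6·6]^{1/2}=41.569219
The bounds max(0,m−m')=1 and min(l+m,l−m')=3 give 3 terms
  k=1: (−1)^0·41.5692/(12)·0.9348^5·0.3553^1 = +0.878330
  k=2: (−1)^1·41.5692/(4)·0.9348^3·0.3553^3 = -0.380614
  k=3: (−1)^2·41.5692/(12)·0.9348^1·0.3553^5 = +0.018326
d^3_{-1,0}(0.7264) = +0.878330 -0.380614 +0.018326 = +0.516042
Phases: e^{-i·(-1)·4.1642}=-0.521142-0.853470i, e^{-i·(0)·1.0320}=+1.000000+0.000000i ⇒ D=-0.268931-0.440426i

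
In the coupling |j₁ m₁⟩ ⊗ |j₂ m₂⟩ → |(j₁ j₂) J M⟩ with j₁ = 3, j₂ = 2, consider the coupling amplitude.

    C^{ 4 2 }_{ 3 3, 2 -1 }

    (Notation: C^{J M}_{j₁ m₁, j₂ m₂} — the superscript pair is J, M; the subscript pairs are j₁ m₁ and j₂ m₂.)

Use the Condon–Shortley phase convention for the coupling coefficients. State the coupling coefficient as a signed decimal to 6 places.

triangle: 1!×5!×3!/10! = 720/3628800
(j±m)!: 6!×0!×1!×3!×6!×2! = 6220800
prefactor² = (2J+1)×Δ×N² = 77760/7
  k=0: +1/(0!×1!×0!×1!×5!×2!) = 1/240
Σ = 1/240  ⇒  CG² = 77760/7×(1/240)² = 27/140
CG = +√(27/140) = +0.439155

+0.439155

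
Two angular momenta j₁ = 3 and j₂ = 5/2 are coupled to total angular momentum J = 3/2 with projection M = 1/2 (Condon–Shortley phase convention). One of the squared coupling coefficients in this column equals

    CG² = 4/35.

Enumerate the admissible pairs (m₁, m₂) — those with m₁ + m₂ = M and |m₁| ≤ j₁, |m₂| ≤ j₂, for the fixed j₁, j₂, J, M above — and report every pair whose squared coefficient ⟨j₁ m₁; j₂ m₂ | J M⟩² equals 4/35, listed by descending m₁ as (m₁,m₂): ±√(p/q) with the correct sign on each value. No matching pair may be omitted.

Admissible pairs with m₁+m₂ = M = 1/2: (-2,5/2), (-1,3/2), (0,1/2), (1,-1/2), (2,-3/2), (3,-5/2)
  (m₁,m₂)=(3,-5/2): CG² = 5/14, CG = +√(5/14)
  (m₁,m₂)=(2,-3/2): CG² = 1/21, CG = −√(1/21)
  (m₁,m₂)=(1,-1/2): CG² = 1/105, CG = −√(1/105)
  (m₁,m₂)=(0,1/2): CG² = 4/35, CG = +√(4/35)   ← matches the target
  (m₁,m₂)=(-1,3/2): CG² = 7/30, CG = −√(7/30)
  (m₁,m₂)=(-2,5/2): CG² = 5/21, CG = +√(5/21)
Pairs with CG² = 4/35: (0,1/2): +√(4/35)

(0,1/2): +√(4/35)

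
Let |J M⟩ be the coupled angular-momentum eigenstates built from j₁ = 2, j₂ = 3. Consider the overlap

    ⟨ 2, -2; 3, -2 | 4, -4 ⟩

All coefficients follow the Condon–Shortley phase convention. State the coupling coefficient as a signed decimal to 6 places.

j₁+j₂−J=1  J+j₁−j₂=3  J−j₁+j₂=5  j₁+j₂+J+1=10
(j₁±m₁, j₂±m₂, J±M) = (0,4,1,5,0,8)
P² = 207360
sum k=1..1:
  [1] −1/720 = -1/720
S = -1/720
C² = P²·S² = 2/5 ; C = -0.632456

−√(2/5) ≈ -0.632456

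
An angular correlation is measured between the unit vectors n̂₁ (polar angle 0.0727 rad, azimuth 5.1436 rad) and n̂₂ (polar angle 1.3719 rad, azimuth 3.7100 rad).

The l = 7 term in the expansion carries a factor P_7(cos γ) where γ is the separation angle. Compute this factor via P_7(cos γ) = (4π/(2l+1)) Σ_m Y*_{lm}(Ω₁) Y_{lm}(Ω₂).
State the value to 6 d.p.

-0.294206

Expand P_7 via completeness: Σ_{m} conj(Y_{7,m}) at Ω₁ times Y_{7,m} at Ω₂ —
  m=-7: (-0.00000 - 0.00000j) × (0.29122 - 0.32311j) = -0.00000 - 0.00000j  (running Σ = -0.00000 - 0.00000j)
  m=-6: (0.00000 - 0.00000j) × (-0.31627 + 0.08714j) = -0.00000 + 0.00000j  (running Σ = -0.00000 + 0.00000j)
  m=-5: (0.00001 + 0.00000j) × (-0.15629 - 0.04827j) = -0.00000 - 0.00000j  (running Σ = -0.00000 - 0.00000j)
  m=-4: (-0.00003 + 0.00020j) × (0.21572 + 0.25465j) = -0.00006 + 0.00004j  (running Σ = -0.00006 + 0.00003j)
  m=-3: (-0.00322 + 0.00091j) × (0.00896 + 0.06623j) = -0.00009 - 0.00020j  (running Σ = -0.00015 - 0.00017j)
  m=-2: (-0.02522 - 0.02943j) × (0.13645 - 0.29443j) = -0.01211 + 0.00341j  (running Σ = -0.01225 + 0.00324j)
  m=-1: (0.11973 - 0.26024j) × (0.02419 - 0.01545j) = -0.00112 - 0.00815j  (running Σ = -0.01338 - 0.00491j)
  m=0: (1.01317 + 0.00000j) × (-0.32021 + 0.00000j) = -0.32442 + 0.00000j  (running Σ = -0.33780 - 0.00491j)
  m=1: (-0.11973 - 0.26024j) × (-0.02419 - 0.01545j) = -0.00112 + 0.00815j  (running Σ = -0.33893 + 0.00324j)
  m=2: (-0.02522 + 0.02943j) × (0.13645 + 0.29443j) = -0.01211 - 0.00341j  (running Σ = -0.35103 - 0.00017j)
  m=3: (0.00322 + 0.00091j) × (-0.00896 + 0.06623j) = -0.00009 + 0.00020j  (running Σ = -0.35112 + 0.00003j)
  m=4: (-0.00003 - 0.00020j) × (0.21572 - 0.25465j) = -0.00006 - 0.00004j  (running Σ = -0.35118 - 0.00000j)
  m=5: (-0.00001 + 0.00000j) × (0.15629 - 0.04827j) = -0.00000 + 0.00000j  (running Σ = -0.35118 + 0.00000j)
  m=6: (0.00000 + 0.00000j) × (-0.31627 - 0.08714j) = -0.00000 - 0.00000j  (running Σ = -0.35118 - 0.00000j)
  m=7: (0.00000 - 0.00000j) × (-0.29122 - 0.32311j) = -0.00000 + 0.00000j  (running Σ = -0.35118 - 0.00000j)
Total Σ_m = -0.35118 - 0.00000j. Multiply by 0.837758: -0.29421 - 0.00000j. P_7(cos γ) = -0.294206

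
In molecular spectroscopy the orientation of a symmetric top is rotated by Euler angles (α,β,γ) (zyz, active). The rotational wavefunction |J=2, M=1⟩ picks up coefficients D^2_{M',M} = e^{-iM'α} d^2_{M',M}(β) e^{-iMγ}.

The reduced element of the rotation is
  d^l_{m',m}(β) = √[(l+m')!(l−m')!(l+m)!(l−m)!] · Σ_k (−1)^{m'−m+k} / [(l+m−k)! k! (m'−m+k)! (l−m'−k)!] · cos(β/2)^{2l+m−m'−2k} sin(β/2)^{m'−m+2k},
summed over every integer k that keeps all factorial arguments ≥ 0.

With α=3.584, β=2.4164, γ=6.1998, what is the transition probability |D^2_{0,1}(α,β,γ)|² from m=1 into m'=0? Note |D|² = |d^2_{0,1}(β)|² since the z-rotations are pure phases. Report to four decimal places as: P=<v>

P=0.3696

D^2_{0,1}(3.5840,2.4164,6.1998) = e^{-i·0·3.5840}·d^2_{0,1}(2.4164)·e^{-i·1·6.1998}. Compute d first:
With c≡cos(β/2)=0.354703 and s≡sin(β/2)=0.934979, N=[2·2·6·1]^{1/2}=4.898979
k: max(0,(1)−(0))=1 … min(2+(1),2−(0))=2
  k=1: (−1)^0·4.8990/(2)·0.3547^3·0.9350^1 = +0.102205
  k=2: (−1)^1·4.8990/(2)·0.3547^1·0.9350^3 = -0.710143
d^2_{0,1}(2.4164) = +0.102205 -0.710143 = -0.607938
|D^2_{0,1}|² = |d^2_{0,1}(β)|² = (-0.607938)² = 0.369589 (the z-rotation phases have unit modulus)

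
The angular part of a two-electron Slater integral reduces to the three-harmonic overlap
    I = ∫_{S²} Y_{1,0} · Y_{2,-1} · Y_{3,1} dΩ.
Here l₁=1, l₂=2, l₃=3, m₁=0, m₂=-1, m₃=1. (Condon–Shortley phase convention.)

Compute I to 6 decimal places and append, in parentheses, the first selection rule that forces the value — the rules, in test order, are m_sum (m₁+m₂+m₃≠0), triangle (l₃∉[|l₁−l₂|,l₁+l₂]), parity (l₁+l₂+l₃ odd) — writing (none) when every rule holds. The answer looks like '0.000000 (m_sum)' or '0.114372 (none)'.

-0.233597 (none)

Rules hold: Σm=0, L=6 even, 1≤3≤3.
N = 3·5·7 = 105
Δ = 0!·2!·4!/7! = 1/105
Racah Σ t=0..0: t=0:+1/4 = 1/4
⇒ 3j(1 2 3; 0 0 0)² = 3/35, sgn -1
Racah Σ t=0..0: t=0:+1/6 = 1/6
⇒ 3j(1 2 3; 0 -1 1)² = 8/105, sgn +1
4πI² = N·(3j₀)²·(3jₘ)² = 24/35
I = -1·√(0.685714/4π) = -0.23359668
No selection rule forces the value: the integral is nonzero (none).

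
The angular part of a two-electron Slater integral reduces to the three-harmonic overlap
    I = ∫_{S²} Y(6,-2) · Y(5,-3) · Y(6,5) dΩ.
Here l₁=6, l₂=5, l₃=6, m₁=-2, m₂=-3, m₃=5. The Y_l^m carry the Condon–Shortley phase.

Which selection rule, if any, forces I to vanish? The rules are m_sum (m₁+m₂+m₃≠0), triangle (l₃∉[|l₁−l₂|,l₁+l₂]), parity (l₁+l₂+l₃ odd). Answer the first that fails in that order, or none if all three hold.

parity

Σmᵢ = 0  ✓
l₃∈[|l₁−l₂|,l₁+l₂]=[1,11], have l₃=6  ✓
Σlᵢ = 17 ⇒ odd  ✗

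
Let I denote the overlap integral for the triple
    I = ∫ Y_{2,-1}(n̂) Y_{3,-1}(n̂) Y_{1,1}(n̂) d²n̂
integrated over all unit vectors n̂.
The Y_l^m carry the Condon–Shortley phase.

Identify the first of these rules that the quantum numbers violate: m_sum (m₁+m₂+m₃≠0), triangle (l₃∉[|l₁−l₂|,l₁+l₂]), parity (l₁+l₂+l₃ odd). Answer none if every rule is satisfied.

azimuthal sum: -1 − 1 + 1 = -1  ✗
1 ≤ 1 ≤ 5 (triangle on l)
L = 2 + 3 + 1 = 6 (even)

m_sum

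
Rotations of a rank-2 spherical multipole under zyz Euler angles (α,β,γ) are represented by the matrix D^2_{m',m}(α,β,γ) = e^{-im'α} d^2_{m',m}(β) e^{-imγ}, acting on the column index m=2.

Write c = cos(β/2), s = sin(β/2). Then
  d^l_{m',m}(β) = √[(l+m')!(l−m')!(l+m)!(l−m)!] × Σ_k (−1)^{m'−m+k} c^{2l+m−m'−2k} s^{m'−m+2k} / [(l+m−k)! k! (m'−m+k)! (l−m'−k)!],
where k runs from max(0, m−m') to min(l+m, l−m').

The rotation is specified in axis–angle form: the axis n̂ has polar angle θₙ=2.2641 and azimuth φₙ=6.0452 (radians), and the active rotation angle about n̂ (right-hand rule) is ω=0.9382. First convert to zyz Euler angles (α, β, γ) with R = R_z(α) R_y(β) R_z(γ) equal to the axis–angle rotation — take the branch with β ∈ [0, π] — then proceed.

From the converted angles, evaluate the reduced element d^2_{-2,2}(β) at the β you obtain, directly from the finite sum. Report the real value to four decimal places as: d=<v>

d=0.0146

Axis–angle → zyz. n̂ = (sinθₙcosφₙ, sinθₙsinφₙ, cosθₙ) = (+0.747461, -0.181321, -0.639082), ω = 0.9382.
R = I cosω + sinω [n̂]ₓ + (1−cosω) n̂n̂ᵀ gives
  R = [+0.819613, +0.460017, -0.341494; -0.570815, +0.604680, -0.555457; -0.049025, +0.650190, +0.758188]
β = atan2(√(R₁₃²+R₂₃²), R₃₃) = 0.710266; α = atan2(R₂₃, R₁₃) mod 2π = 4.161159; γ = atan2(R₃₂, −R₃₁) mod 2π = 1.495537
d^2_{-2,2}(β=0.7103) via the finite sum:
c=cos(0.710266/2)=0.937600, s=sin(0.710266/2)=0.347715; N=√[1·24·24·1]=24.000000
k∈{4} keeps every argument non-negative
  k=4: (−1)^0·24.0000/(24)·0.9376^0·0.3477^4 = +0.014618
d^2_{-2,2}(0.7103) = +0.014618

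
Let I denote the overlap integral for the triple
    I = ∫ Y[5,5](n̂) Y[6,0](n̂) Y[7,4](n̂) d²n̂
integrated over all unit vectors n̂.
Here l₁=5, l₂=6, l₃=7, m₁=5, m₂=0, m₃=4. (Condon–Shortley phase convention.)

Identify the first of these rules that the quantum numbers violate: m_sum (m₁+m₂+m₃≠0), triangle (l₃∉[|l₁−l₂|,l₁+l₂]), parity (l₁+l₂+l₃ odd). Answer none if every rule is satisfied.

m_sum

azimuthal sum: 5 + 0 + 4 = 9  ✗
1 ≤ 7 ≤ 11 (triangle on l)
L = 5 + 6 + 7 = 18 (even)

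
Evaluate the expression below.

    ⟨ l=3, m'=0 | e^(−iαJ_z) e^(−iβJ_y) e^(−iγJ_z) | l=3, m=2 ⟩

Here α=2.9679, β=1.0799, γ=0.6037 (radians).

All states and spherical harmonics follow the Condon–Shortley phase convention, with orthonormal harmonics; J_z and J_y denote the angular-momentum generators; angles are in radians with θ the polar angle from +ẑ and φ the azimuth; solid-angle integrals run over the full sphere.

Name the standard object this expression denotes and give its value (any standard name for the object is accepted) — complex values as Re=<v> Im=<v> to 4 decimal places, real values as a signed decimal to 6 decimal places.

This is a Wigner D-matrix element — the rotation-matrix element ⟨l m'| R(α,β,γ) |l m⟩ in the angular-momentum basis.
First d^3_{0,2}(β=1.0799), then the phase factors e^{-i(0)α} and e^{-i(2)γ}:
c=cos(1.079900/2)=0.857734, s=sin(1.079900/2)=0.514093; N=√[6·6·120·1]=65.726707
The bounds max(0,m−m')=2 and min(l+m,l−m')=3 give 2 terms
  k=2: (−1)^0·65.7267/(12)·0.8577^4·0.5141^2 = +0.783530
  k=3: (−1)^1·65.7267/(12)·0.8577^2·0.5141^4 = -0.281471
d^3_{0,2}(1.0799) = +0.783530 -0.281471 = +0.502059
Attach z-rotation phases: D = e^{-i(0)(2.9679)}·(+0.502059)·e^{-i(2)(0.6037)} = +0.178457-0.469272i

Wigner D-matrix element, Re=0.1785 Im=-0.4693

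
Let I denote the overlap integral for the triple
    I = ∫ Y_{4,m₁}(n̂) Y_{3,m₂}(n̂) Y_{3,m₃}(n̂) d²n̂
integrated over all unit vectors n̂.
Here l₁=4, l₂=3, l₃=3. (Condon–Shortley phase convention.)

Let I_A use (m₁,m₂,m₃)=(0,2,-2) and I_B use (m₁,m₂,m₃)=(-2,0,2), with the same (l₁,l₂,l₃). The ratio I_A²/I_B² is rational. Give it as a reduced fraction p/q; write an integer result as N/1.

l's match ⇒ only the (l;m) 3-j factors differ between A and B.
A: triangle coeff Δ(4,3,3) = 1/34650; Σ_t [3,4]: t=3:−1/72 t=4:+1/576 = -7/576; (3j)²=7/198 [(4 3 3; 0 2 -2)], sign=+1
B: triangle coeff Δ(4,3,3) = 1/34650; Σ_t [2,3]: t=2:+1/96 t=3:−1/72 = -1/288; (3j)²=1/462 [(4 3 3; -2 0 2)], sign=+1
I_A²/I_B² = (7/198)/(1/462) = 49/3

49/3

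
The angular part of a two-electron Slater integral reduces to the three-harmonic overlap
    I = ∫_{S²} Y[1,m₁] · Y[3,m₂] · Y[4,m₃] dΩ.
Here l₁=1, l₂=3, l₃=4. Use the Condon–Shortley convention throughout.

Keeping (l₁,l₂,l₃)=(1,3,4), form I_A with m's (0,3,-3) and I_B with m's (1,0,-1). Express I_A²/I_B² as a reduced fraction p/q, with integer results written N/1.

Same 1,3,4: normalisation and zero-m 3j drop out of the ratio.
A: Δ: 0! 2! 6! / 9! → 1/252; sum: t=0:+1/720 = 1/720; 3j²(1 3 4; 0 3 -3) = Δ·Π!·Σ² = 1/36  (sign -1)
B: Δ: 0! 2! 6! / 9! → 1/252; sum: t=0:+1/72 = 1/72; 3j²(1 3 4; 1 0 -1) = Δ·Π!·Σ² = 5/126  (sign -1)
I_A²/I_B² = (1/36)/(5/126) = 7/10

7/10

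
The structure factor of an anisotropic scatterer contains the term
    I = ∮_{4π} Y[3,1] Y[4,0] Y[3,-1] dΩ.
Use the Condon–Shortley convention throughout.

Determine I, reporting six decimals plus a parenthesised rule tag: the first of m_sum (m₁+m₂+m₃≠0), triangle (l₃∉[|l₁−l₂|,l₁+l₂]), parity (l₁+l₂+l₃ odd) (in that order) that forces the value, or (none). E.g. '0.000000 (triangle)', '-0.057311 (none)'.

Checks pass: Σm=0; 10 even; l₃=3∈[1,7].
(2·3+1)(2·4+1)(2·3+1) = 441
Δ: 4! 2! 4! / 11! → 1/34650
sum: t=1:−1/72 t=2:+1/16 t=3:−1/72 = 5/144
3j²(3 4 3; 0 0 0) = Δ·Π!·Σ² = 2/77  (sign -1)
sum: t=0:+1/1152 t=1:−1/36 t=2:+1/32 = 5/1152
3j²(3 4 3; 1 0 -1) = Δ·Π!·Σ² = 1/1386  (sign +1)
combine: 4πI² = 441·2/77·1/1386 = 1/121
take √, sign -1: I = -0.02564498
No selection rule forces the value: the integral is nonzero (none).

-0.025645 (none)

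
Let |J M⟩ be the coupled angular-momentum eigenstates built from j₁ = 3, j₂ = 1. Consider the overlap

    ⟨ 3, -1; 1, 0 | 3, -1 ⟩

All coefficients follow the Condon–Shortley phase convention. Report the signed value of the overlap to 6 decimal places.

j₁+j₂−J=1  J+j₁−j₂=5  J−j₁+j₂=1  j₁+j₂+J+1=8
(j₁±m₁, j₂±m₂, J±M) = (2,4,1,1,2,4)
P² = 48
sum k=0..1:
  [0] +1/24 = 1/24
  [1] −1/12 = -1/12
S = -1/24
C² = P²·S² = 1/12 ; C = -0.288675

-0.288675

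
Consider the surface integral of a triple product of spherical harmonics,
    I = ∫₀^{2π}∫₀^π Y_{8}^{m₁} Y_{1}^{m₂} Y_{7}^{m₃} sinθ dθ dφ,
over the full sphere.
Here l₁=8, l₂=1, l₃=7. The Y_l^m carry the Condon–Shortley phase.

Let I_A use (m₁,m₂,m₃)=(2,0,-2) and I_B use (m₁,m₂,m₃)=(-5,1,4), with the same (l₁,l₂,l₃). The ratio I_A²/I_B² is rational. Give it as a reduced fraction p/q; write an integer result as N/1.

Same 8,1,7: normalisation and zero-m 3j drop out of the ratio.
A: Δ: 2! 14! 0! / 17! → 1/2040; sum: t=1:−1/43545600 = -1/43545600; 3j²(8 1 7; 2 0 -2) = Δ·Π!·Σ² = 1/34  (sign +1)
B: Δ: 2! 14! 0! / 17! → 1/2040; sum: t=2:+1/479001600 = 1/479001600; 3j²(8 1 7; -5 1 4) = Δ·Π!·Σ² = 13/340  (sign -1)
I_A²/I_B² = (1/34)/(13/340) = 10/13

10/13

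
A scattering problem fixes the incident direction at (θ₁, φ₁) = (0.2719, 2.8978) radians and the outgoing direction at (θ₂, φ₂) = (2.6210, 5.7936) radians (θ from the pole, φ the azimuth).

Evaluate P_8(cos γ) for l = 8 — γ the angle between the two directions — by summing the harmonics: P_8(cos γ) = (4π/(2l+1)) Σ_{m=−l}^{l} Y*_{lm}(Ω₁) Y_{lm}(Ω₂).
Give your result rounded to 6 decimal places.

Addition theorem: P_8(cos γ) = (4π/17) Σ_m Y*_{lm}(Ω₁) Y_{lm}(Ω₂), m = −8…8:
  [-8]  conj(Y_{8,-8})(Ω₁) = -0.000005-0.000013i ; Y_{8,-8}(Ω₂) = -0.001379-0.001351i ; Δ = -0.000000+0.000000i
  [-7]  conj(Y_{8,-7})(Ω₁) = +0.000027+0.000198i ; Y_{8,-7}(Ω₂) = +0.012926+0.003794i ; Δ = -0.000000+0.000003i
  [-6]  conj(Y_{8,-6})(Ω₁) = +0.000197-0.001814i ; Y_{8,-6}(Ω₂) = -0.057430+0.011886i ; Δ = +0.000010+0.000107i
  [-5]  conj(Y_{8,-5})(Ω₁) = -0.004117+0.011216i ; Y_{8,-5}(Ω₂) = +0.136878-0.113816i ; Δ = +0.000713+0.002004i
  [-4]  conj(Y_{8,-4})(Ω₁) = +0.032420-0.047836i ; Y_{8,-4}(Ω₂) = -0.142799+0.349835i ; Δ = +0.012105+0.018173i
  [-3]  conj(Y_{8,-3})(Ω₁) = -0.151042+0.135545i ; Y_{8,-3}(Ω₂) = -0.052452-0.512247i ; Δ = +0.077355+0.070261i
  [-2]  conj(Y_{8,-2})(Ω₁) = +0.426269-0.226047i ; Y_{8,-2}(Ω₂) = +0.168997+0.251516i ; Δ = +0.128892+0.069012i
  [-1]  conj(Y_{8,-1})(Ω₁) = -0.611680+0.152150i ; Y_{8,-1}(Ω₂) = +0.218269+0.116306i ; Δ = -0.151207-0.037932i
  [+0]  conj(Y_{8,0})(Ω₁) = +0.057126-0.000000i ; Y_{8,0}(Ω₂) = -0.400454+0.000000i ; Δ = -0.022876+0.000000i
  [+1]  conj(Y_{8,1})(Ω₁) = +0.611680+0.152150i ; Y_{8,1}(Ω₂) = -0.218269+0.116306i ; Δ = -0.151207+0.037932i
  [+2]  conj(Y_{8,2})(Ω₁) = +0.426269+0.226047i ; Y_{8,2}(Ω₂) = +0.168997-0.251516i ; Δ = +0.128892-0.069012i
  [+3]  conj(Y_{8,3})(Ω₁) = +0.151042+0.135545i ; Y_{8,3}(Ω₂) = +0.052452-0.512247i ; Δ = +0.077355-0.070261i
  [+4]  conj(Y_{8,4})(Ω₁) = +0.032420+0.047836i ; Y_{8,4}(Ω₂) = -0.142799-0.349835i ; Δ = +0.012105-0.018173i
  [+5]  conj(Y_{8,5})(Ω₁) = +0.004117+0.011216i ; Y_{8,5}(Ω₂) = -0.136878-0.113816i ; Δ = +0.000713-0.002004i
  [+6]  conj(Y_{8,6})(Ω₁) = +0.000197+0.001814i ; Y_{8,6}(Ω₂) = -0.057430-0.011886i ; Δ = +0.000010-0.000107i
  [+7]  conj(Y_{8,7})(Ω₁) = -0.000027+0.000198i ; Y_{8,7}(Ω₂) = -0.012926+0.003794i ; Δ = -0.000000-0.000003i
  [+8]  conj(Y_{8,8})(Ω₁) = -0.000005+0.000013i ; Y_{8,8}(Ω₂) = -0.001379+0.001351i ; Δ = -0.000000-0.000000i
Σ over m = +0.112861+0.000000i; ×(4π/17) → +0.083427+0.000000i. Real part: 0.083427

0.083427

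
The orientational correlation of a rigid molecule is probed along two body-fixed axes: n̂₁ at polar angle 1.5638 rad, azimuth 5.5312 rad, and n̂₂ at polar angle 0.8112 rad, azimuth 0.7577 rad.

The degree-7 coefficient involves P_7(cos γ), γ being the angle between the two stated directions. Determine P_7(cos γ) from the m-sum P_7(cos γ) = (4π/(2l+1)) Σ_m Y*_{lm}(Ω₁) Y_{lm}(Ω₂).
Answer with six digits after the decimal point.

-0.105092

Addition theorem: P_7(cos γ) = (4π/15) Σ_m Y*_{lm}(Ω₁) Y_{lm}(Ω₂), m = −7…7:
  term(m=-7) = (-0.010931, 0.023975)   from Y*(Ω₁)=(0.261962, 0.425828), Y(Ω₂)=(0.029389, 0.043750)
  term(m=-6) = (-0.002288, -0.000879)   from Y*(Ω₁)=(-0.002606, 0.012826), Y(Ω₂)=(-0.030981, 0.184700)
  term(m=-5) = (-0.041901, 0.132836)   from Y*(Ω₁)=(0.298763, -0.212539), Y(Ω₂)=(-0.303136, 0.228969)
  term(m=-4) = (-0.006606, -0.001648)   from Y*(Ω₁)=(0.015261, 0.002052), Y(Ω₂)=(-0.439427, -0.048886)
  term(m=-3) = (-0.009838, 0.053061)   from Y*(Ω₁)=(-0.209783, -0.256700), Y(Ω₂)=(-0.105154, -0.124261)
  term(m=-2) = (0.004620, 0.000567)   from Y*(Ω₁)=(0.001096, -0.016376), Y(Ω₂)=(-0.015702, 0.283152)
  term(m=-1) = (0.005907, -0.096534)   from Y*(Ω₁)=(-0.232933, 0.217865), Y(Ω₂)=(-0.220276, 0.208399)
  term(m=+0) = (-0.003368, -0.000000)   from Y*(Ω₁)=(-0.016713, -0.000000), Y(Ω₂)=(0.201511, 0.000000)
  term(m=+1) = (0.005907, 0.096534)   from Y*(Ω₁)=(0.232933, 0.217865), Y(Ω₂)=(0.220276, 0.208399)
  term(m=+2) = (0.004620, -0.000567)   from Y*(Ω₁)=(0.001096, 0.016376), Y(Ω₂)=(-0.015702, -0.283152)
  term(m=+3) = (-0.009838, -0.053061)   from Y*(Ω₁)=(0.209783, -0.256700), Y(Ω₂)=(0.105154, -0.124261)
  term(m=+4) = (-0.006606, 0.001648)   from Y*(Ω₁)=(0.015261, -0.002052), Y(Ω₂)=(-0.439427, 0.048886)
  term(m=+5) = (-0.041901, -0.132836)   from Y*(Ω₁)=(-0.298763, -0.212539), Y(Ω₂)=(0.303136, 0.228969)
  term(m=+6) = (-0.002288, 0.000879)   from Y*(Ω₁)=(-0.002606, -0.012826), Y(Ω₂)=(-0.030981, -0.184700)
  term(m=+7) = (-0.010931, -0.023975)   from Y*(Ω₁)=(-0.261962, 0.425828), Y(Ω₂)=(-0.029389, 0.043750)
Total Σ_m = (-0.125444, 0.000000). Multiply by 0.837758: (-0.105092, 0.000000). P_7(cos γ) = -0.105092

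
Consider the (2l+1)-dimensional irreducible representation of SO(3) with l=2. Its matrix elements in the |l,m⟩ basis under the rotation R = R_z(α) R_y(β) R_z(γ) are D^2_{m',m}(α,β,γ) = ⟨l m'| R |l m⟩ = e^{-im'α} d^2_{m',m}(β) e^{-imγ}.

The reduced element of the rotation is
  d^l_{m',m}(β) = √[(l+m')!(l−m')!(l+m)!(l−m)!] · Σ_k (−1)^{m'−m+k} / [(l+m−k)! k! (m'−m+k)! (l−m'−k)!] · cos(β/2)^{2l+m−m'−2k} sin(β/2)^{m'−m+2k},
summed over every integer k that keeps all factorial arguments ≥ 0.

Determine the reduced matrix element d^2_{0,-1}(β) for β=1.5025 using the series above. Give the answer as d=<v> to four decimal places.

d=-0.0834

d^2_{0,-1}(β=1.5025) via the finite sum:
With c≡cos(β/2)=0.730836 and s≡sin(β/2)=0.682553, N=[2·2·1·6]^{1/2}=4.898979
k: max(0,(-1)−(0))=0 … min(2+(-1),2−(0))=1
  k=0: (−1)^1·4.8990/(2)·0.7308^3·0.6826^1 = -0.652638
  k=1: (−1)^2·4.8990/(2)·0.7308^1·0.6826^3 = +0.569252
d^2_{0,-1}(1.5025) = -0.652638 +0.569252 = -0.083386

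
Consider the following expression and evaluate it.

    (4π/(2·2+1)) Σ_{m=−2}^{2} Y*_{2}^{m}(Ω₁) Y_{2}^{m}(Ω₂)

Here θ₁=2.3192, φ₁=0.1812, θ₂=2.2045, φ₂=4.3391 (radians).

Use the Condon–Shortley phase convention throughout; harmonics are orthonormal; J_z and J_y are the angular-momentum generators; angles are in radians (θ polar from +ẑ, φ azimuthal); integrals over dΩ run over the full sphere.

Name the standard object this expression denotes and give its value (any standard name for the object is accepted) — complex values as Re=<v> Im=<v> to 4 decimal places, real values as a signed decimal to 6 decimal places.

This sum is the spherical-harmonic addition theorem: it equals the Legendre polynomial P_l(cos γ) of the angle γ between the two directions.
Summing Y*_{l m}(θ₁,φ₁)·Y_{l m}(θ₂,φ₂) over m ∈ [−2, 2]; prefactor 4π/(2·2+1) = 2.513274:
  [-2]  conj(Y_{2,-2})(Ω₁) = +0.193942+0.073532i ; Y_{2,-2}(Ω₂) = -0.184119-0.170352i ; Δ = -0.023182-0.046577i
  [-1]  conj(Y_{2,-1})(Ω₁) = -0.378911-0.069420i ; Y_{2,-1}(Ω₂) = +0.134433-0.343246i ; Δ = -0.074766+0.120727i
  [+0]  conj(Y_{2,0})(Ω₁) = +0.122724-0.000000i ; Y_{2,0}(Ω₂) = +0.016358+0.000000i ; Δ = +0.002008+0.000000i
  [+1]  conj(Y_{2,1})(Ω₁) = +0.378911-0.069420i ; Y_{2,1}(Ω₂) = -0.134433-0.343246i ; Δ = -0.074766-0.120727i
  [+2]  conj(Y_{2,2})(Ω₁) = +0.193942-0.073532i ; Y_{2,2}(Ω₂) = -0.184119+0.170352i ; Δ = -0.023182+0.046577i
Accumulated sum -0.193889+0.000000i; after 4π/(2l+1) scaling, -0.487297+0.000000i ⇒ P_2 = -0.487297

Legendre polynomial (addition theorem), -0.487297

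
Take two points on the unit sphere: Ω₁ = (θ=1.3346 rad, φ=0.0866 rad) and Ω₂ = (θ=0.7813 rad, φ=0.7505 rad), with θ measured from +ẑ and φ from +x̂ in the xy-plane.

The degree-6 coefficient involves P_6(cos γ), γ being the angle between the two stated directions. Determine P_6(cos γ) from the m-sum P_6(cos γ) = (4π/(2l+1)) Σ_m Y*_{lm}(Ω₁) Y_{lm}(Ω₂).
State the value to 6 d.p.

-0.142797

Addition theorem: P_6(cos γ) = (4π/13) Σ_m Y*_{lm}(Ω₁) Y_{lm}(Ω₂), m = −6…6:
  [-6]  conj(Y_{6,-6})(Ω₁) = (0.354143, 0.202581) ; Y_{6,-6}(Ω₂) = (-0.012246, 0.057626) ; Δ = (-0.016011, 0.017927)
  [-5]  conj(Y_{6,-5})(Ω₁) = (0.308777, 0.142734) ; Y_{6,-5}(Ω₂) = (-0.168544, 0.118026) ; Δ = (-0.068889, 0.012387)
  [-4]  conj(Y_{6,-4})(Ω₁) = (-0.119233, -0.043038) ; Y_{6,-4}(Ω₂) = (-0.394902, -0.055486) ; Δ = (0.044697, 0.023611)
  [-3]  conj(Y_{6,-3})(Ω₁) = (-0.324597, -0.086280) ; Y_{6,-3}(Ω₂) = (-0.258690, -0.319439) ; Δ = (0.056409, 0.126009)
  [-2]  conj(Y_{6,-2})(Ω₁) = (0.034356, 0.006011) ; Y_{6,-2}(Ω₂) = (0.003515, -0.050274) ; Δ = (0.000423, -0.001706)
  [-1]  conj(Y_{6,-1})(Ω₁) = (0.322728, 0.028018) ; Y_{6,-1}(Ω₂) = (-0.261691, 0.244035) ; Δ = (-0.091292, 0.071425)
  [+0]  conj(Y_{6,0})(Ω₁) = (-0.009975, -0.000000) ; Y_{6,0}(Ω₂) = (-0.160516, 0.000000) ; Δ = (0.001601, 0.000000)
  [+1]  conj(Y_{6,1})(Ω₁) = (-0.322728, 0.028018) ; Y_{6,1}(Ω₂) = (0.261691, 0.244035) ; Δ = (-0.091292, -0.071425)
  [+2]  conj(Y_{6,2})(Ω₁) = (0.034356, -0.006011) ; Y_{6,2}(Ω₂) = (0.003515, 0.050274) ; Δ = (0.000423, 0.001706)
  [+3]  conj(Y_{6,3})(Ω₁) = (0.324597, -0.086280) ; Y_{6,3}(Ω₂) = (0.258690, -0.319439) ; Δ = (0.056409, -0.126009)
  [+4]  conj(Y_{6,4})(Ω₁) = (-0.119233, 0.043038) ; Y_{6,4}(Ω₂) = (-0.394902, 0.055486) ; Δ = (0.044697, -0.023611)
  [+5]  conj(Y_{6,5})(Ω₁) = (-0.308777, 0.142734) ; Y_{6,5}(Ω₂) = (0.168544, 0.118026) ; Δ = (-0.068889, -0.012387)
  [+6]  conj(Y_{6,6})(Ω₁) = (0.354143, -0.202581) ; Y_{6,6}(Ω₂) = (-0.012246, -0.057626) ; Δ = (-0.016011, -0.017927)
Accumulated sum (-0.147725, 0.000000); after 4π/(2l+1) scaling, (-0.142797, 0.000000) ⇒ P_6 = -0.142797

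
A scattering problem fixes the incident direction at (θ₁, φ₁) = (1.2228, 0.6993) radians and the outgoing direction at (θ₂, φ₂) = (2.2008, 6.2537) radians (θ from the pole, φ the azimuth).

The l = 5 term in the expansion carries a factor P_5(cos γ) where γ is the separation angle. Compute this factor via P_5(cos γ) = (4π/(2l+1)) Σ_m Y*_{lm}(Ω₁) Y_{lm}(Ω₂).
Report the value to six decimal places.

0.309224

Term-by-term m-sum for l=5 (normalisation 4π/11 = 1.142397):
  m=-5: Y*=-0.31950 - 0.11841j  Y=0.15814 + 0.02348j  product -0.04774 - 0.02623j
  m=-4: Y*=-0.36792 + 0.13197j  Y=-0.36605 - 0.04337j  product 0.14040 - 0.03235j
  m=-3: Y*=-0.00674 + 0.01158j  Y=0.38610 + 0.03424j  product -0.00300 + 0.00424j
  m=-2: Y*=-0.05698 - 0.32763j  Y=-0.02687 - 0.00159j  product 0.00101 + 0.00889j
  m=-1: Y*=-0.07928 - 0.06668j  Y=-0.34388 - 0.01014j  product 0.02659 + 0.02374j
  m=+0: Y*=0.30755 + 0.00000j  Y=0.11760 + 0.00000j  product 0.03617 + 0.00000j
  m=+1: Y*=0.07928 - 0.06668j  Y=0.34388 - 0.01014j  product 0.02659 - 0.02374j
  m=+2: Y*=-0.05698 + 0.32763j  Y=-0.02687 + 0.00159j  product 0.00101 - 0.00889j
  m=+3: Y*=0.00674 + 0.01158j  Y=-0.38610 + 0.03424j  product -0.00300 - 0.00424j
  m=+4: Y*=-0.36792 - 0.13197j  Y=-0.36605 + 0.04337j  product 0.14040 + 0.03235j
  m=+5: Y*=0.31950 - 0.11841j  Y=-0.15814 + 0.02348j  product -0.04774 + 0.02623j
Accumulated sum 0.27068 + 0.00000j; after 4π/(2l+1) scaling, 0.30922 + 0.00000j ⇒ P_5 = 0.309224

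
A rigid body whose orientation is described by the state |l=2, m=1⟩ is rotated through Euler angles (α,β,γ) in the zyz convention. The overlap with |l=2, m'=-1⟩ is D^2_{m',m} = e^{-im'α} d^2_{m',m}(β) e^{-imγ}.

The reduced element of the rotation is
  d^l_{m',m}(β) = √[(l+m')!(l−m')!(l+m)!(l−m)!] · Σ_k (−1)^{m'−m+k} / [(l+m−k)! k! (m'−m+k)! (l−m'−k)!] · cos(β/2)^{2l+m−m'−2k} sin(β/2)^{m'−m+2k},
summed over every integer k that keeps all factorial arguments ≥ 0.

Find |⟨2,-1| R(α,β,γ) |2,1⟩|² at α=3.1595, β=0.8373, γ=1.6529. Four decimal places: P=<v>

P=0.1494

D^2_{-1,1}(3.1595,0.8373,1.6529) = e^{-i·-1·3.1595}·d^2_{-1,1}(0.8373)·e^{-i·1·1.6529}. Compute d first:
c=cos(0.837300/2)=0.913639, s=sin(0.837300/2)=0.406527; N=√[1·6·6·1]=6.000000
k∈{2,3} keeps every argument non-negative
  k=2: (−1)^0·6.0000/(2)·0.9136^2·0.4065^2 = +0.413857
  k=3: (−1)^1·6.0000/(6)·0.9136^0·0.4065^4 = -0.027312
d^2_{-1,1}(0.8373) = +0.413857 -0.027312 = +0.386544
|D^2_{-1,1}|² = |d^2_{-1,1}(β)|² = (+0.386544)² = 0.149416 (the z-rotation phases have unit modulus)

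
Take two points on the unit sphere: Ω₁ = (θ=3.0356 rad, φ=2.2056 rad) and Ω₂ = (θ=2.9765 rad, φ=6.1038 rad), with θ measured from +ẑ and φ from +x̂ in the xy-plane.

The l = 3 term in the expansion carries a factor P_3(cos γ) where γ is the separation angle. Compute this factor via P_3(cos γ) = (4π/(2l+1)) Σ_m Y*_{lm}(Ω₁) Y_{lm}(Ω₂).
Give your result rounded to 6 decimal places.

0.816839

Summing Y*_{l m}(θ₁,φ₁)·Y_{l m}(θ₂,φ₂) over m ∈ [−3, 3]; prefactor 4π/(2·3+1) = 1.795196:
  term(m=-3) = 0.00000 + 0.00000j   from Y*(Ω₁)=0.00047 + 0.00016j, Y(Ω₂)=0.00159 + 0.00095j
  term(m=-2) = 0.00002 - 0.00031j   from Y*(Ω₁)=0.00337 + 0.01086j, Y(Ω₂)=-0.02549 - 0.00956j
  term(m=-1) = -0.02013 + 0.01900j   from Y*(Ω₁)=-0.07997 + 0.10858j, Y(Ω₂)=0.20198 + 0.03663j
  term(m=+0) = 0.49524 + 0.00000j   from Y*(Ω₁)=-0.72140 + 0.00000j, Y(Ω₂)=-0.68649 + 0.00000j
  term(m=+1) = -0.02013 - 0.01900j   from Y*(Ω₁)=0.07997 + 0.10858j, Y(Ω₂)=-0.20198 + 0.03663j
  term(m=+2) = 0.00002 + 0.00031j   from Y*(Ω₁)=0.00337 - 0.01086j, Y(Ω₂)=-0.02549 + 0.00956j
  term(m=+3) = 0.00000 - 0.00000j   from Y*(Ω₁)=-0.00047 + 0.00016j, Y(Ω₂)=-0.00159 + 0.00095j
Σ over m = 0.45501 + 0.00000j; ×(4π/7) → 0.81684 + 0.00000j. Real part: 0.816839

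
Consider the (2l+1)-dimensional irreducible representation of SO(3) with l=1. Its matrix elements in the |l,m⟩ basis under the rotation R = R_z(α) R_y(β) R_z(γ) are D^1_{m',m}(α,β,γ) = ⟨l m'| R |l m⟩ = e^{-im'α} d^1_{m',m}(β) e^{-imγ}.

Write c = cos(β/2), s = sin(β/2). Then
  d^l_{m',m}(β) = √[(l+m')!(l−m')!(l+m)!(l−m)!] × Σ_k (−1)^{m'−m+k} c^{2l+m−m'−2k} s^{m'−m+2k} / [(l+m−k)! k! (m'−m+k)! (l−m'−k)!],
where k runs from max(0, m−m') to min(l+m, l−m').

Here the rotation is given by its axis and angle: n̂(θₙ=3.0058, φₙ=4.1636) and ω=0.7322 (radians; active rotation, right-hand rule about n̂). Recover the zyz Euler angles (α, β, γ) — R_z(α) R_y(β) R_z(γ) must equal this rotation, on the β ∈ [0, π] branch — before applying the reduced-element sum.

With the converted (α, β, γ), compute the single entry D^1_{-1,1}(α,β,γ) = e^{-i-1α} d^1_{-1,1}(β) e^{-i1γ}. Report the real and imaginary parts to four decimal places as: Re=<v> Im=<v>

Re=0.0011 Im=-0.0021

Axis–angle → zyz. n̂ = (sinθₙcosφₙ, sinθₙsinφₙ, cosθₙ) = (-0.070619, -0.115497, -0.990794), ω = 0.7322.
R = I cosω + sinω [n̂]ₓ + (1−cosω) n̂n̂ᵀ gives
  R = [+0.744984, +0.664444, -0.059278; -0.660263, +0.747124, +0.076538; +0.095143, -0.017881, +0.995303]
β = atan2(√(R₁₃²+R₂₃²), R₃₃) = 0.096961; α = atan2(R₂₃, R₁₃) mod 2π = 2.229784; γ = atan2(R₃₂, −R₃₁) mod 2π = 3.327362
First d^1_{-1,1}(β=0.0970), then the phase factors e^{-i(-1)α} and e^{-i(1)γ}:
With c≡cos(β/2)=0.998825 and s≡sin(β/2)=0.048461, N=[1·2·2·1]^{1/2}=2.000000
Admissible k: 2..2 (factorial args all ≥0)
  k=2: (−1)^0·2.0000/(2)·0.9988^0·0.0485^2 = +0.002349
d^1_{-1,1}(0.0970) = +0.002349
D = (-0.612317+0.790612i)·(+0.002349)·(-0.982794+0.184703i) = +0.001070-0.002090i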